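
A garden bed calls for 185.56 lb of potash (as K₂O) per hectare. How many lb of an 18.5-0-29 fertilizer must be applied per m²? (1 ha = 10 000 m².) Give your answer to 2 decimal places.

0.06 lb of product per sq m

Product per hectare = 185.56 / 29% = 639.862 lb.
Convert to per m²: 639.862 × 0.0001 = 0.0639862 lb.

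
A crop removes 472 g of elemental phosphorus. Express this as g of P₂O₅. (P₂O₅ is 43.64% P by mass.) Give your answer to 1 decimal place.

1081.6 g P₂O₅

P₂O₅ = 472 / 0.4364 = 1081.58 g.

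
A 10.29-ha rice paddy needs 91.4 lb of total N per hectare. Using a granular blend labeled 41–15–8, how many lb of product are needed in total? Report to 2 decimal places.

2293.92 lb

Product per hectare = 91.4 / 41% = 222.927 lb.
Total product = 222.927 × 10.29 = 2293.917 lb.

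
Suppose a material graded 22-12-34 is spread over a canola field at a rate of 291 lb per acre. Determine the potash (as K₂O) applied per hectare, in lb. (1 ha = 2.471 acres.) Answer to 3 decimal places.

244.481 lb K₂O per hectare

K₂O per acre = 291 × 34% = 98.94 lb.
Convert to per hectare: 98.94 × 2.471 = 244.4807 lb.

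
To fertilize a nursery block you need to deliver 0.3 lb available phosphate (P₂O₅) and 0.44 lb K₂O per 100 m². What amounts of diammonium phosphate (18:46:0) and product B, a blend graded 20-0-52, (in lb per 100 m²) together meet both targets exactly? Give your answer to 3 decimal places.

Let a = lb of diammonium phosphate, b = lb of product B (per 100 m²).
P₂O₅: 0.46·a + 0·b = 0.3
K₂O: 0·a + 0.52·b = 0.44
Solving simultaneously: a = 0.652174, b = 0.846154.

0.652 lb diammonium phosphate, 0.846 lb product B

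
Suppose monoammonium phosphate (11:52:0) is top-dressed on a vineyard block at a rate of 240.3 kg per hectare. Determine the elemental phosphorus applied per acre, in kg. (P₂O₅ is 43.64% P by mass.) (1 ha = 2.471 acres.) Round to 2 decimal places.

P₂O₅ per hectare = 240.3 × 52% = 124.956 kg.
Elemental P = 124.956 × 0.4364 = 54.5308 kg per hectare.
Convert to per acre: 54.5308 × 0.404694 = 22.0683 kg.

22.07 kg P per acre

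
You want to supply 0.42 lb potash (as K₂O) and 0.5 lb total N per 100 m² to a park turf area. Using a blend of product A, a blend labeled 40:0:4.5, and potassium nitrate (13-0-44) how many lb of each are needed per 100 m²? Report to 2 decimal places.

Per-100 m² balance (a = product A, b = potassium nitrate):
K₂O: 0.045·a + 0.44·b = 0.42
N: 0.4·a + 0.13·b = 0.5
Solving simultaneously: a = 0.972083, b = 0.855128.

0.97 lb product A, 0.86 lb potassium nitrate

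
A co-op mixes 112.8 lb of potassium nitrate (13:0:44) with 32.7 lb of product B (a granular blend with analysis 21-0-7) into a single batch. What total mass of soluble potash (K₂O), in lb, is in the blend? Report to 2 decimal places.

51.92 lb K₂O

K₂O mass = 44%×112.8 + 7%×32.7 = 51.921 lb.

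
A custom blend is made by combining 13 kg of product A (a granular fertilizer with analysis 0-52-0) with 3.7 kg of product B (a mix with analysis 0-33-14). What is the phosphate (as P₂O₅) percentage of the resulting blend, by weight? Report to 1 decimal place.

Total mass = 13 + 3.7 = 16.7 kg.
P₂O₅ mass = 52%×13 + 33%×3.7 = 7.981 kg.
% P₂O₅ = 7.981 / 16.7 = 47.7904%.

47.8% P₂O₅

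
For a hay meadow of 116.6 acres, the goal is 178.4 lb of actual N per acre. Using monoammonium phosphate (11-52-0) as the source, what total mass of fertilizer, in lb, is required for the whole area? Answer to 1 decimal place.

189104.0 lb

Product per acre = 178.4 / 11% = 1621.82 lb.
Total product = 1621.82 × 116.6 = 189104 lb.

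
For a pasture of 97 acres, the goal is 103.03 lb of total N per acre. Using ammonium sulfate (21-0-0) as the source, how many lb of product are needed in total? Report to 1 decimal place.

47590.0 lb

Product per acre = 103.03 / 21% = 490.619 lb.
Total product = 490.619 × 97 = 47590.048 lb.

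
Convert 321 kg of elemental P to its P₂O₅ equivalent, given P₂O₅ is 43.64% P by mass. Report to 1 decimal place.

P₂O₅ = 321 / 0.4364 = 735.564 kg.

735.6 kg P₂O₅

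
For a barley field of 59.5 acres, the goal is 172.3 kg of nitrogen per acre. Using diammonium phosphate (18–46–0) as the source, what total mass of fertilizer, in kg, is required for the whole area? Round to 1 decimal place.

Product per acre = 172.3 / 18% = 957.222 kg.
Total product = 957.222 × 59.5 = 56954.72 kg.

56954.7 kg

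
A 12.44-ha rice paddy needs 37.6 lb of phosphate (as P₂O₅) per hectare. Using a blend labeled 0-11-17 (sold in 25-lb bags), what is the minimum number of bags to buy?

171 bags

Product per hectare = 37.6 / 11% = 341.818 lb.
Total product = 341.818 × 12.44 = 4252.22 lb.
Bags = ⌈4252.22 / 25⌉ = 171.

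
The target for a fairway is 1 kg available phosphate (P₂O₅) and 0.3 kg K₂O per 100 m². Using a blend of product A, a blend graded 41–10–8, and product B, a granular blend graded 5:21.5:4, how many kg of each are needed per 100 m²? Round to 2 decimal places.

1.86 kg product A, 3.79 kg product B

Let a = kg of product A, b = kg of product B (per 100 m²).
P₂O₅: 0.1·a + 0.215·b = 1
K₂O: 0.08·a + 0.04·b = 0.3
Eliminate a: (row1) − 0.1/0.08·(row2) → 0.165·b = 0.625, so b = 3.78788.
Back-substitute: a = (1 − 0.215·3.78788) / 0.1 = 1.85606.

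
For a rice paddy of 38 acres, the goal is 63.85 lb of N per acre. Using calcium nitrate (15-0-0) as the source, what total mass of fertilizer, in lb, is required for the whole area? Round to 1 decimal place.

16175.3 lb

Product per acre = 63.85 / 15% = 425.667 lb.
Total product = 425.667 × 38 = 16175.33 lb.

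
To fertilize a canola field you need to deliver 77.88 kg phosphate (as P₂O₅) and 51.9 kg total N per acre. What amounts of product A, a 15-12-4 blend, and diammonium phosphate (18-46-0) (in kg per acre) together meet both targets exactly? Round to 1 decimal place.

207.9 kg product A, 115.1 kg diammonium phosphate

Let a = kg of product A, b = kg of diammonium phosphate (per acre).
P₂O₅: 0.12·a + 0.46·b = 77.88
N: 0.15·a + 0.18·b = 51.9
Eliminate a: (row1) − 0.12/0.15·(row2) → 0.316·b = 36.36, so b = 115.063.
Back-substitute: a = (77.88 − 0.46·115.063) / 0.12 = 207.924.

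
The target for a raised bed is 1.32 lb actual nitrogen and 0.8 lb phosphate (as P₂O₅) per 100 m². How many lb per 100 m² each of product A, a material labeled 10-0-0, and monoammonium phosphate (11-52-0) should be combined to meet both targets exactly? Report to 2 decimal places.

11.51 lb product A, 1.54 lb monoammonium phosphate

Let a = lb of product A, b = lb of monoammonium phosphate (per 100 m²).
N: 0.1·a + 0.11·b = 1.32
P₂O₅: 0·a + 0.52·b = 0.8
Solving simultaneously: a = 11.5077, b = 1.53846.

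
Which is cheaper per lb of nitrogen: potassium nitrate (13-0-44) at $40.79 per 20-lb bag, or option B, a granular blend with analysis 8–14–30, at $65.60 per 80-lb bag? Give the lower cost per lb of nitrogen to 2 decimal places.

$10.25 per lb N (option B)

potassium nitrate: N per bag = 20 × 13% = 2.6 lb; cost = 40.79 / 2.6 = $15.6885/lb N.
option B: N per bag = 80 × 8% = 6.4 lb; cost = 65.60 / 6.4 = $10.2500/lb N.
option B is cheaper.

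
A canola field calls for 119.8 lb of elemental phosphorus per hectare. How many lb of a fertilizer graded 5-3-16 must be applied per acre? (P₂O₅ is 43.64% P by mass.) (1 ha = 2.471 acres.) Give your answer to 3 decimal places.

As P₂O₅: 119.8 / 0.4364 = 274.519 lb per hectare.
Product per hectare = 274.519 / 3% = 9150.63 lb.
Convert to per acre: 9150.63 × 0.404694 = 3703.2077 lb.

3703.208 lb of product per acre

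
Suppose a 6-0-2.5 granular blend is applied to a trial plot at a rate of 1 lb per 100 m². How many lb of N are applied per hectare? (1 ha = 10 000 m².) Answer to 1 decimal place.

nitrogen per 100 m² = 1 × 6% = 0.06 lb.
Convert to per hectare: 0.06 × 100 = 6 lb.

6.0 lb N per hectare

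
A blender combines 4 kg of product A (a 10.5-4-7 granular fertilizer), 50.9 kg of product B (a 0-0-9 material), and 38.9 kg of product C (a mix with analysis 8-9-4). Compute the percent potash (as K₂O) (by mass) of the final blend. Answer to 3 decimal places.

6.841% K₂O

Total mass = 4 + 50.9 + 38.9 = 93.8 kg.
K₂O mass = 7%×4 + 9%×50.9 + 4%×38.9 = 6.417 kg.
% K₂O = 6.417 / 93.8 = 6.84115%.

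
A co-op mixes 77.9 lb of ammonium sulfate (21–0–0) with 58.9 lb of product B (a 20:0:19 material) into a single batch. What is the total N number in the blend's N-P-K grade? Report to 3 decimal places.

20.569% N

Total mass = 77.9 + 58.9 = 136.8 lb.
N mass = 21%×77.9 + 20%×58.9 = 28.139 lb.
% N = 28.139 / 136.8 = 20.5694%.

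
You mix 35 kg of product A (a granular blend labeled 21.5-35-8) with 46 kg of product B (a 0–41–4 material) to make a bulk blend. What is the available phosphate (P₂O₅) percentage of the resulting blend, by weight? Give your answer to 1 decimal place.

38.4% P₂O₅

Total mass = 35 + 46 = 81 kg.
P₂O₅ mass = 35%×35 + 41%×46 = 31.11 kg.
% P₂O₅ = 31.11 / 81 = 38.4074%.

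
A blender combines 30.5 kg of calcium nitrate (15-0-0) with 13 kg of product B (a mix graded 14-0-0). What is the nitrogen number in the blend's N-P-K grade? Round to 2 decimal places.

Total mass = 30.5 + 13 = 43.5 kg.
N mass = 15%×30.5 + 14%×13 = 6.395 kg.
% N = 6.395 / 43.5 = 14.7011%.

14.70% N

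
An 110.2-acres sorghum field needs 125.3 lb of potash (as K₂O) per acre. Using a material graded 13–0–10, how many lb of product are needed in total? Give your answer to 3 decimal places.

Product per acre = 125.3 / 10% = 1253 lb.
Total product = 1253 × 110.2 = 138080.6 lb.

138080.600 lb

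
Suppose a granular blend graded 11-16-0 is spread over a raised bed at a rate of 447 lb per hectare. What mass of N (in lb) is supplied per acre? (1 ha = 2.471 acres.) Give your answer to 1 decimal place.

19.9 lb N per acre

nitrogen per hectare = 447 × 11% = 49.17 lb.
Convert to per acre: 49.17 × 0.404694 = 19.8988 lb.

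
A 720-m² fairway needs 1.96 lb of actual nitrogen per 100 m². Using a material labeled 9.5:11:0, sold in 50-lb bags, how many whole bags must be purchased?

3 bags

Product per 100 m² = 1.96 / 9.5% = 20.6316 lb.
Total product = 20.6316 × 720 / 100 = 148.547 lb.
Bags = ⌈148.547 / 50⌉ = 3.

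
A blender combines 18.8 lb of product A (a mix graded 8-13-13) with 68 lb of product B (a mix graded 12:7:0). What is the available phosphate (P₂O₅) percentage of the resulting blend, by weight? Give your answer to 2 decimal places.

8.30% P₂O₅

Total mass = 18.8 + 68 = 86.8 lb.
P₂O₅ mass = 13%×18.8 + 7%×68 = 7.204 lb.
% P₂O₅ = 7.204 / 86.8 = 8.29954%.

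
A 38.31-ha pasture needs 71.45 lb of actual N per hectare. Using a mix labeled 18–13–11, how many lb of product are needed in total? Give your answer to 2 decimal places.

Product per hectare = 71.45 / 18% = 396.944 lb.
Total product = 396.944 × 38.31 = 15206.942 lb.

15206.94 lb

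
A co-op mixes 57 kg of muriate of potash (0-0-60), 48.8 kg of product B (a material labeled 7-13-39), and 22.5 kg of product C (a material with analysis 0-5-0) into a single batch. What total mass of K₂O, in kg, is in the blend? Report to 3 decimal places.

53.232 kg K₂O

K₂O mass = 60%×57 + 39%×48.8 + 0%×22.5 = 53.232 kg.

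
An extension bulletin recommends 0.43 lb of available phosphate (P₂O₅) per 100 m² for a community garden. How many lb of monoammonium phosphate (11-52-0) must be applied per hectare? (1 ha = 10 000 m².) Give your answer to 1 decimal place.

Product per 100 m² = 0.43 / 52% = 0.826923 lb.
Convert to per hectare: 0.826923 × 100 = 82.6923 lb.

82.7 lb of product per hectare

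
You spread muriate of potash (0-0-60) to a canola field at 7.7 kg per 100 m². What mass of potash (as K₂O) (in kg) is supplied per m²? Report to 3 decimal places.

0.046 kg K₂O per sq m

K₂O per 100 m² = 7.7 × 60% = 4.62 kg.
Convert to per m²: 4.62 × 0.01 = 0.0462 kg.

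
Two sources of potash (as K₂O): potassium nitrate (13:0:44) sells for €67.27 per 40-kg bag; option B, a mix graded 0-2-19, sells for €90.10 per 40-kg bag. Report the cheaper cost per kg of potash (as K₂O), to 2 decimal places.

potassium nitrate: K₂O per bag = 40 × 44% = 17.6 kg; cost = 67.27 / 17.6 = €3.8222/kg K₂O.
option B: K₂O per bag = 40 × 19% = 7.6 kg; cost = 90.10 / 7.6 = €11.8553/kg K₂O.
potassium nitrate is cheaper.

€3.82 per kg K₂O (potassium nitrate)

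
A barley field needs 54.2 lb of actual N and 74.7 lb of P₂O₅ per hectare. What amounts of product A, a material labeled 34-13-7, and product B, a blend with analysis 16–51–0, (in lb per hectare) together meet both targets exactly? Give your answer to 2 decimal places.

With a, b = lb per hectare of product A and product B:
N: 0.34·a + 0.16·b = 54.2
P₂O₅: 0.13·a + 0.51·b = 74.7
Solving simultaneously: a = 102.818, b = 120.262.

102.82 lb product A, 120.26 lb product B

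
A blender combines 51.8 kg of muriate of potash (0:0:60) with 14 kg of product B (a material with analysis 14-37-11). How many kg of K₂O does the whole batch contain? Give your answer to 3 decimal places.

32.620 kg K₂O

K₂O mass = 60%×51.8 + 11%×14 = 32.62 kg.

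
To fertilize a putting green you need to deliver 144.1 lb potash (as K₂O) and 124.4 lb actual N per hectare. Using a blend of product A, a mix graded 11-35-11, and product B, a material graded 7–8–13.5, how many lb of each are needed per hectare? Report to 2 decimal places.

938.04 lb product A, 303.08 lb product B

Per-hectare balance (a = product A, b = product B):
K₂O: 0.11·a + 0.135·b = 144.1
N: 0.11·a + 0.07·b = 124.4
Eliminate b: (row1) − 0.135/0.07·(row2) → -0.102143·a = -95.8143, so a = 938.042.
Then b = (124.4 − 0.11·938.042) / 0.07 = 303.077.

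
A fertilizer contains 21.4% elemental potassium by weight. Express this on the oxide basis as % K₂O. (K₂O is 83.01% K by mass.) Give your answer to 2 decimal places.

%K₂O = 21.4 / 0.8301 = 25.78003%.

25.78% K₂O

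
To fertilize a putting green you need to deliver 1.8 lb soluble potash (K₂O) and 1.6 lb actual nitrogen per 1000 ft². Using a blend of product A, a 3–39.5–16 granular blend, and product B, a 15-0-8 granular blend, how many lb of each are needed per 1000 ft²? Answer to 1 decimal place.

6.6 lb product A, 9.4 lb product B

Per-1000 ft² balance (a = product A, b = product B):
K₂O: 0.16·a + 0.08·b = 1.8
N: 0.03·a + 0.15·b = 1.6
Eliminate a: (row1) − 0.16/0.03·(row2) → -0.72·b = -6.73333, so b = 9.35185.
Back-substitute: a = (1.8 − 0.08·9.35185) / 0.16 = 6.57407.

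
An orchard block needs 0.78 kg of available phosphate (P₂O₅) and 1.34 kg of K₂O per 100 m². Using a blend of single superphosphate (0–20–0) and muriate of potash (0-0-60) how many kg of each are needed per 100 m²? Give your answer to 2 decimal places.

Let a = kg of single superphosphate, b = kg of muriate of potash (per 100 m²).
P₂O₅: 0.2·a + 0·b = 0.78
K₂O: 0·a + 0.6·b = 1.34
Solving simultaneously: a = 3.9, b = 2.23333.

3.90 kg single superphosphate, 2.23 kg muriate of potash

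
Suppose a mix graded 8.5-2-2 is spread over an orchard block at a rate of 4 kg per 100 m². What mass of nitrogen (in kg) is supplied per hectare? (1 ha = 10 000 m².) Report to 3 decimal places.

34.000 kg N per hectare

nitrogen per 100 m² = 4 × 8.5% = 0.34 kg.
Convert to per hectare: 0.34 × 100 = 34 kg.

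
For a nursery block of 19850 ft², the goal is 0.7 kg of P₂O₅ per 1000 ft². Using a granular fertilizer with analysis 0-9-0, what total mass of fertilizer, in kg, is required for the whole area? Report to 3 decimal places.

154.389 kg

Product per 1000 ft² = 0.7 / 9% = 7.77778 kg.
Total product = 7.77778 × 19850 / 1000 = 154.3889 kg.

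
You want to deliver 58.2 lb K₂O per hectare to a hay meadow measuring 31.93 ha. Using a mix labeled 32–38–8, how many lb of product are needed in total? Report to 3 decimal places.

Product per hectare = 58.2 / 8% = 727.5 lb.
Total product = 727.5 × 31.93 = 23229.075 lb.

23229.075 lb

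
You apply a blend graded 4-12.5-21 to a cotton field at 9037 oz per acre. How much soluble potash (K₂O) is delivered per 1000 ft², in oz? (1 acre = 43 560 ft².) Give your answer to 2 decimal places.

43.57 oz K₂O per thousand sq ft

K₂O per acre = 9037 × 21% = 1897.77 oz.
Convert to per 1000 ft²: 1897.77 × 0.0229568 = 43.5668 oz.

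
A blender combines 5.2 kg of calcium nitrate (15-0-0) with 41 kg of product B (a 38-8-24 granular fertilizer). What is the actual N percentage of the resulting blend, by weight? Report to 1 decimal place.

Total mass = 5.2 + 41 = 46.2 kg.
N mass = 15%×5.2 + 38%×41 = 16.36 kg.
% N = 16.36 / 46.2 = 35.4113%.

35.4% N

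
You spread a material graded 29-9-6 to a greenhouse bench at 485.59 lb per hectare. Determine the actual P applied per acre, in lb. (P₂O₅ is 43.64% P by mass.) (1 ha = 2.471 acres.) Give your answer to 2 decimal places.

7.72 lb P per acre

P₂O₅ per hectare = 485.59 × 9% = 43.7031 lb.
Elemental P = 43.7031 × 0.4364 = 19.072 lb per hectare.
Convert to per acre: 19.072 × 0.404694 = 7.71835 lb.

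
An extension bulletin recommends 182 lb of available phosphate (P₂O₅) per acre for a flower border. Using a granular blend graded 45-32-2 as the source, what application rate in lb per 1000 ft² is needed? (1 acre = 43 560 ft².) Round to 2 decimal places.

Product per acre = 182 / 32% = 568.75 lb.
Convert to per 1000 ft²: 568.75 × 0.0229568 = 13.0567 lb.

13.06 lb of product per thousand sq ft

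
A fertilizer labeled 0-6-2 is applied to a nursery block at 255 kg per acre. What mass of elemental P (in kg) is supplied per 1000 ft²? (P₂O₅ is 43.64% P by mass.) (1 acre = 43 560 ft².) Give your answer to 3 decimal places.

P₂O₅ per acre = 255 × 6% = 15.3 kg.
Elemental P = 15.3 × 0.4364 = 6.67692 kg per acre.
Convert to per 1000 ft²: 6.67692 × 0.0229568 = 0.153281 kg.

0.153 kg P per thousand sq ft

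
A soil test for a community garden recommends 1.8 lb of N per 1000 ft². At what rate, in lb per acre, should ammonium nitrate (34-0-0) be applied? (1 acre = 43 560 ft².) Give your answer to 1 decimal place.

230.6 lb of product per acre

Product per 1000 ft² = 1.8 / 34% = 5.29412 lb.
Convert to per acre: 5.29412 × 43.56 = 230.612 lb.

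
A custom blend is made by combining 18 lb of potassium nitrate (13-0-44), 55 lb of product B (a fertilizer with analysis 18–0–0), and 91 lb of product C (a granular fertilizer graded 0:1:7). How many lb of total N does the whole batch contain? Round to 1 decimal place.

N mass = 13%×18 + 18%×55 + 0%×91 = 12.24 lb.

12.2 lb N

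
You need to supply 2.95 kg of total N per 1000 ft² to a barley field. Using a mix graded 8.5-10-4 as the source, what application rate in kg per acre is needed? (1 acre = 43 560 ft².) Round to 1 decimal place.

Product per 1000 ft² = 2.95 / 8.5% = 34.7059 kg.
Convert to per acre: 34.7059 × 43.56 = 1511.79 kg.

1511.8 kg of product per acre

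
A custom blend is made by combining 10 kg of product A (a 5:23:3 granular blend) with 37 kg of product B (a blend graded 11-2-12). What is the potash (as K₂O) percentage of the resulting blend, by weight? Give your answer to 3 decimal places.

Total mass = 10 + 37 = 47 kg.
K₂O mass = 3%×10 + 12%×37 = 4.74 kg.
% K₂O = 4.74 / 47 = 10.0851%.

10.085% K₂O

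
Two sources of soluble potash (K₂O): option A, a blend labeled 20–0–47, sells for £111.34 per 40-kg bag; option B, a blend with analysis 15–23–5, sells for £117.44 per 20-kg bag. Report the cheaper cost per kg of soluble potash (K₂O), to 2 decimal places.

£5.92 per kg K₂O (option A)

option A: K₂O per bag = 40 × 47% = 18.8 kg; cost = 111.34 / 18.8 = £5.9223/kg K₂O.
option B: K₂O per bag = 20 × 5% = 1 kg; cost = 117.44 / 1 = £117.4400/kg K₂O.
option A is cheaper.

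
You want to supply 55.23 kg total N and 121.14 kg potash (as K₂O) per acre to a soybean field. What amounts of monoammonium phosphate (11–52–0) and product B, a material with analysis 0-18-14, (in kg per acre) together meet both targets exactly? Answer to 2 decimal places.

502.09 kg monoammonium phosphate, 865.29 kg product B

Let a = kg of monoammonium phosphate, b = kg of product B (per acre).
N: 0.11·a + 0·b = 55.23
K₂O: 0·a + 0.14·b = 121.14
Solving simultaneously: a = 502.091, b = 865.286.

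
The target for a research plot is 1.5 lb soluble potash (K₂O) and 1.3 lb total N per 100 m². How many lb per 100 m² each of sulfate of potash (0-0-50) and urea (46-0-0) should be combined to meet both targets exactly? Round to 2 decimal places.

3.00 lb sulfate of potash, 2.83 lb urea

Let a = lb of sulfate of potash, b = lb of urea (per 100 m²).
K₂O: 0.5·a + 0·b = 1.5
N: 0·a + 0.46·b = 1.3
Solving simultaneously: a = 3, b = 2.82609.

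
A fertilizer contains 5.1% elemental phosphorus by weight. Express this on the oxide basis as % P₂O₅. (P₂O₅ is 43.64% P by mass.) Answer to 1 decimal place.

11.7% P₂O₅

%P₂O₅ = 5.1 / 0.4364 = 11.6865%.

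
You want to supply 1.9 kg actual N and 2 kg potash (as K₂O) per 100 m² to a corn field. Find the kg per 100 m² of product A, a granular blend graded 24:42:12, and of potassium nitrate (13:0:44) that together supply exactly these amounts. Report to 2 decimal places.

6.40 kg product A, 2.80 kg potassium nitrate

With a, b = kg per 100 m² of product A and potassium nitrate:
N: 0.24·a + 0.13·b = 1.9
K₂O: 0.12·a + 0.44·b = 2
Eliminate b: (row1) − 0.13/0.44·(row2) → 0.204545·a = 1.30909, so a = 6.4.
Then b = (2 − 0.12·6.4) / 0.44 = 2.8.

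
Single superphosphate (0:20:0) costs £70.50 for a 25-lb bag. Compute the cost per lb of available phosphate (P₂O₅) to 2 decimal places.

P₂O₅ in bag = 25 × 20% = 5 lb.
Cost per lb P₂O₅ = £70.50 / 5 = £14.1000.

£14.10 per lb P₂O₅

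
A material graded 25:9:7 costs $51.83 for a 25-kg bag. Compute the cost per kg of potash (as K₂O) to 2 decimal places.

K₂O in bag = 25 × 7% = 1.75 kg.
Cost per kg K₂O = $51.83 / 1.75 = $29.6171.

$29.62 per kg K₂O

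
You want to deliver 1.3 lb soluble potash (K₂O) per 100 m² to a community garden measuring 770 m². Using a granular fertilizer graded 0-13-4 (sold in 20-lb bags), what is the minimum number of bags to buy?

Product per 100 m² = 1.3 / 4% = 32.5 lb.
Total product = 32.5 × 770 / 100 = 250.25 lb.
Bags = ⌈250.25 / 20⌉ = 13.

13 bags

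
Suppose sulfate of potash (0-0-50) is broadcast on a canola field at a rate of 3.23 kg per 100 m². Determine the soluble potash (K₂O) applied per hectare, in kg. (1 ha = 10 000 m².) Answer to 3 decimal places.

K₂O per 100 m² = 3.23 × 50% = 1.615 kg.
Convert to per hectare: 1.615 × 100 = 161.5 kg.

161.500 kg K₂O per hectare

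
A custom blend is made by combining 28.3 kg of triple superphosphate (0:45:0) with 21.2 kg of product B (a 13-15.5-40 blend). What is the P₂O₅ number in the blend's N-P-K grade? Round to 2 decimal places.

Total mass = 28.3 + 21.2 = 49.5 kg.
P₂O₅ mass = 45%×28.3 + 15.5%×21.2 = 16.021 kg.
% P₂O₅ = 16.021 / 49.5 = 32.3657%.

32.37% P₂O₅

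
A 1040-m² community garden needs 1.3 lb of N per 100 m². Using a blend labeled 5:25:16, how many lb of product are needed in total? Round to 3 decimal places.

270.400 lb

Product per 100 m² = 1.3 / 5% = 26 lb.
Total product = 26 × 1040 / 100 = 270.4 lb.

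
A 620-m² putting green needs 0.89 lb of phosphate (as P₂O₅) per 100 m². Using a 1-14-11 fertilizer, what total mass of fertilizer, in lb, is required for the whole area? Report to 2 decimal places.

39.41 lb

Product per 100 m² = 0.89 / 14% = 6.35714 lb.
Total product = 6.35714 × 620 / 100 = 39.4143 lb.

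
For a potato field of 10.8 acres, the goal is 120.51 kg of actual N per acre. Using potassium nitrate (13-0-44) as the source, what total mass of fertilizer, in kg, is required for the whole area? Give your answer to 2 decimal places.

10011.60 kg

Product per acre = 120.51 / 13% = 927 kg.
Total product = 927 × 10.8 = 10011.6 kg.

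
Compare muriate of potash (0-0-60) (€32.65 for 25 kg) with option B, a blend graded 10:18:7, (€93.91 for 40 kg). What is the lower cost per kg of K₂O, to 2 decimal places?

€2.18 per kg K₂O (muriate of potash)

muriate of potash: K₂O per bag = 25 × 60% = 15 kg; cost = 32.65 / 15 = €2.1767/kg K₂O.
option B: K₂O per bag = 40 × 7% = 2.8 kg; cost = 93.91 / 2.8 = €33.5393/kg K₂O.
muriate of potash is cheaper.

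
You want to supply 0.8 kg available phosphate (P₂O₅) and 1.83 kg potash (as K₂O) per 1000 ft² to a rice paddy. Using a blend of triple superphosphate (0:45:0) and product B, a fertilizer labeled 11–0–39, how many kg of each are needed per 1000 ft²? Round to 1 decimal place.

1.8 kg triple superphosphate, 4.7 kg product B

Let a = kg of triple superphosphate, b = kg of product B (per 1000 ft²).
P₂O₅: 0.45·a + 0·b = 0.8
K₂O: 0·a + 0.39·b = 1.83
Solving simultaneously: a = 1.77778, b = 4.69231.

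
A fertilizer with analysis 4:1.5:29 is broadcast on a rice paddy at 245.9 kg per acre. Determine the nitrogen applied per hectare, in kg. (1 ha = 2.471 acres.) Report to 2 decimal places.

24.30 kg N per hectare

nitrogen per acre = 245.9 × 4% = 9.836 kg.
Convert to per hectare: 9.836 × 2.471 = 24.3048 kg.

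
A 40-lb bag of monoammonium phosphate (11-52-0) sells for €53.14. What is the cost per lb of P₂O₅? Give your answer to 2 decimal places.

€2.55 per lb P₂O₅

P₂O₅ in bag = 40 × 52% = 20.8 lb.
Cost per lb P₂O₅ = €53.14 / 20.8 = €2.5548.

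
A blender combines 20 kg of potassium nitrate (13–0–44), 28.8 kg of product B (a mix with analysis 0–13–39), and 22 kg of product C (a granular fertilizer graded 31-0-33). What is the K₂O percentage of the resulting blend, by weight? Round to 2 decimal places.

38.55% K₂O

Total mass = 20 + 28.8 + 22 = 70.8 kg.
K₂O mass = 44%×20 + 39%×28.8 + 33%×22 = 27.292 kg.
% K₂O = 27.292 / 70.8 = 38.548%.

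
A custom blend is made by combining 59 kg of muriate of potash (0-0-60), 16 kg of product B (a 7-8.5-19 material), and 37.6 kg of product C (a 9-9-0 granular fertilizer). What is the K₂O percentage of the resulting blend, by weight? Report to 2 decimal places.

Total mass = 59 + 16 + 37.6 = 112.6 kg.
K₂O mass = 60%×59 + 19%×16 + 0%×37.6 = 38.44 kg.
% K₂O = 38.44 / 112.6 = 34.1385%.

34.14% K₂O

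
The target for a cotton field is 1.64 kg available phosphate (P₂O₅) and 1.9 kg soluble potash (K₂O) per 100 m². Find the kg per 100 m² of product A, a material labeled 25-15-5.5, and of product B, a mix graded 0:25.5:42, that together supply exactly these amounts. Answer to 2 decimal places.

With a, b = kg per 100 m² of product A and product B:
P₂O₅: 0.15·a + 0.255·b = 1.64
K₂O: 0.055·a + 0.42·b = 1.9
Eliminate b: (row1) − 0.255/0.42·(row2) → 0.116607·a = 0.486429, so a = 4.17152.
Then b = (1.9 − 0.055·4.17152) / 0.42 = 3.97754.

4.17 kg product A, 3.98 kg product B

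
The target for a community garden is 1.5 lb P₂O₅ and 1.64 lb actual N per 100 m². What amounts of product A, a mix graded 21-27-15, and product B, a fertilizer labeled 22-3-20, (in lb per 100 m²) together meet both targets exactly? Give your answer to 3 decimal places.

Let a = lb of product A, b = lb of product B (per 100 m²).
P₂O₅: 0.27·a + 0.03·b = 1.5
N: 0.21·a + 0.22·b = 1.64
Eliminate b: (row1) − 0.03/0.22·(row2) → 0.241364·a = 1.27636, so a = 5.28814.
Then b = (1.64 − 0.21·5.28814) / 0.22 = 2.40678.

5.288 lb product A, 2.407 lb product B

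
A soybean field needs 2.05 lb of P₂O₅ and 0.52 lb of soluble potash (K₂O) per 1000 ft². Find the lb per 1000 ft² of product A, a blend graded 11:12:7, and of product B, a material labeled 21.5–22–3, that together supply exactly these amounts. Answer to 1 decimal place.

With a, b = lb per 1000 ft² of product A and product B:
P₂O₅: 0.12·a + 0.22·b = 2.05
K₂O: 0.07·a + 0.03·b = 0.52
Eliminate b: (row1) − 0.22/0.03·(row2) → -0.393333·a = -1.76333, so a = 4.48305.
Then b = (0.52 − 0.07·4.48305) / 0.03 = 6.87288.

4.5 lb product A, 6.9 lb product B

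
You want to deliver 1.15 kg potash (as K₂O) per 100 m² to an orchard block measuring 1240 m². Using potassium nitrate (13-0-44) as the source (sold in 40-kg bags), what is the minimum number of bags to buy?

Product per 100 m² = 1.15 / 44% = 2.61364 kg.
Total product = 2.61364 × 1240 / 100 = 32.4091 kg.
Bags = ⌈32.4091 / 40⌉ = 1.

1 bags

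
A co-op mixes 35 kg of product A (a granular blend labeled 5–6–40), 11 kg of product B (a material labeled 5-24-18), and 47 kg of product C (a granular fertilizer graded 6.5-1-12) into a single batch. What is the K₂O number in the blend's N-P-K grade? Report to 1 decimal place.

Total mass = 35 + 11 + 47 = 93 kg.
K₂O mass = 40%×35 + 18%×11 + 12%×47 = 21.62 kg.
% K₂O = 21.62 / 93 = 23.2473%.

23.2% K₂O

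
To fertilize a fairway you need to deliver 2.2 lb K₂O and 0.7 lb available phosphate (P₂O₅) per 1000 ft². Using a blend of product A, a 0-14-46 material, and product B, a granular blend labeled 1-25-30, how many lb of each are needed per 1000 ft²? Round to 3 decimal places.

4.658 lb product A, 0.192 lb product B

Let a = lb of product A, b = lb of product B (per 1000 ft²).
K₂O: 0.46·a + 0.3·b = 2.2
P₂O₅: 0.14·a + 0.25·b = 0.7
From row1: a = (2.2 − 0.3·b) / 0.46.
Into row2: 0.14·(2.2 − 0.3·b)/0.46 + 0.25·b = 0.7 → b = 0.191781, a = 4.65753.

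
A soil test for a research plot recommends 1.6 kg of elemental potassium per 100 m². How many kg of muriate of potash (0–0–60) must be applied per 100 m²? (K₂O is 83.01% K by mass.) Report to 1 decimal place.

As K₂O: 1.6 / 0.8301 = 1.92748 kg per 100 m².
Product per 100 m² = 1.92748 / 60% = 3.21246 kg.

3.2 kg of product per hundred sq m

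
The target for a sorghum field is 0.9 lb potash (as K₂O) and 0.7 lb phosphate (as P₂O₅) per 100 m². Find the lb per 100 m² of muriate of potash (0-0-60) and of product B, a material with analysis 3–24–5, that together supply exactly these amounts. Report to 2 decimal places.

With a, b = lb per 100 m² of muriate of potash and product B:
K₂O: 0.6·a + 0.05·b = 0.9
P₂O₅: 0·a + 0.24·b = 0.7
Solving simultaneously: a = 1.25694, b = 2.91667.

1.26 lb muriate of potash, 2.92 lb product B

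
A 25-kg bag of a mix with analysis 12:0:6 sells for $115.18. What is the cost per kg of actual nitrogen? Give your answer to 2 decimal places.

N in bag = 25 × 12% = 3 kg.
Cost per kg N = $115.18 / 3 = $38.3933.

$38.39 per kg N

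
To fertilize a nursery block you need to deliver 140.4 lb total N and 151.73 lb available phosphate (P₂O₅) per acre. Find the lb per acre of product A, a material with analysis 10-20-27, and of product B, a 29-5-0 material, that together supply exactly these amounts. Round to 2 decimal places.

697.77 lb product A, 243.53 lb product B

Per-acre balance (a = product A, b = product B):
N: 0.1·a + 0.29·b = 140.4
P₂O₅: 0.2·a + 0.05·b = 151.73
Eliminate b: (row1) − 0.29/0.05·(row2) → -1.06·a = -739.634, so a = 697.768.
Then b = (151.73 − 0.2·697.768) / 0.05 = 243.528.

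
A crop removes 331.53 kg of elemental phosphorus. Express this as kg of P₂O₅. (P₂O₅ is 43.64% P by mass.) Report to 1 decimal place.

759.7 kg P₂O₅

P₂O₅ = 331.53 / 0.4364 = 759.693 kg.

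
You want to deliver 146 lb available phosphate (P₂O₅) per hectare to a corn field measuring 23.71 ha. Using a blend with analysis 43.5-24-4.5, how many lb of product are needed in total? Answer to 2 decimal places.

14423.58 lb

Product per hectare = 146 / 24% = 608.333 lb.
Total product = 608.333 × 23.71 = 14423.583 lb.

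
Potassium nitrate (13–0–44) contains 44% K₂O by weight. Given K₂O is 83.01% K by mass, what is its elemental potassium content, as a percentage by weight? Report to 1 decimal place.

36.5% K

%K = 44 × 0.8301 = 36.5244%.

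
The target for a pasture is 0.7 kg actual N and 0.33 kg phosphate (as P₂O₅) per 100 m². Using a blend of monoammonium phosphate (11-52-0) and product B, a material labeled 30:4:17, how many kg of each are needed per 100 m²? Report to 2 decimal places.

0.47 kg monoammonium phosphate, 2.16 kg product B

Per-100 m² balance (a = monoammonium phosphate, b = product B):
N: 0.11·a + 0.3·b = 0.7
P₂O₅: 0.52·a + 0.04·b = 0.33
Eliminate a: (row1) − 0.11/0.52·(row2) → 0.291538·b = 0.630192, so b = 2.16161.
Back-substitute: a = (0.7 − 0.3·2.16161) / 0.11 = 0.468338.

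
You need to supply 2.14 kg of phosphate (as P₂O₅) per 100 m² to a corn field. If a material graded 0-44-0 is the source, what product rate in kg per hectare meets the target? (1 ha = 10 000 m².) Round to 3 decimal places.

486.364 kg of product per hectare

Product per 100 m² = 2.14 / 44% = 4.86364 kg.
Convert to per hectare: 4.86364 × 100 = 486.3636 kg.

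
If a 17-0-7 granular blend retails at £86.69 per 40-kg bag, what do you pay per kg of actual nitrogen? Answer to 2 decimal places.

N in bag = 40 × 17% = 6.8 kg.
Cost per kg N = £86.69 / 6.8 = £12.7485.

£12.75 per kg N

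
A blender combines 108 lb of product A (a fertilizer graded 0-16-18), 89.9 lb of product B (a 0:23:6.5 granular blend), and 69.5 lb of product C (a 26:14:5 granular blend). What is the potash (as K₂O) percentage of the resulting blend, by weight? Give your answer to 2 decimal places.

10.75% K₂O

Total mass = 108 + 89.9 + 69.5 = 267.4 lb.
K₂O mass = 18%×108 + 6.5%×89.9 + 5%×69.5 = 28.7585 lb.
% K₂O = 28.7585 / 267.4 = 10.7549%.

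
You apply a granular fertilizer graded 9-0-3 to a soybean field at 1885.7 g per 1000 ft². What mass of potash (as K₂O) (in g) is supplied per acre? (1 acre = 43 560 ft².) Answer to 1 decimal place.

K₂O per 1000 ft² = 1885.7 × 3% = 56.571 g.
Convert to per acre: 56.571 × 43.56 = 2464.23 g.

2464.2 g K₂O per acre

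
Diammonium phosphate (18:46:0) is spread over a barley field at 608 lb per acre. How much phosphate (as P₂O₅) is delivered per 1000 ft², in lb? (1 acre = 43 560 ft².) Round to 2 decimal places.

P₂O₅ per acre = 608 × 46% = 279.68 lb.
Convert to per 1000 ft²: 279.68 × 0.0229568 = 6.42057 lb.

6.42 lb P₂O₅ per thousand sq ft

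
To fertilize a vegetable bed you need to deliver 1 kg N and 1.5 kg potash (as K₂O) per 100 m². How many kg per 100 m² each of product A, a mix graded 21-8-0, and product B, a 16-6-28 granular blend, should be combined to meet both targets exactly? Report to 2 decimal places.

With a, b = kg per 100 m² of product A and product B:
N: 0.21·a + 0.16·b = 1
K₂O: 0·a + 0.28·b = 1.5
Solving simultaneously: a = 0.680272, b = 5.35714.

0.68 kg product A, 5.36 kg product B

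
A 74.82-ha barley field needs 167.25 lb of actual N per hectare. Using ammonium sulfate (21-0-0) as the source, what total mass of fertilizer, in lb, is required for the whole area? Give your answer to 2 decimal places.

Product per hectare = 167.25 / 21% = 796.429 lb.
Total product = 796.429 × 74.82 = 59588.786 lb.

59588.79 lb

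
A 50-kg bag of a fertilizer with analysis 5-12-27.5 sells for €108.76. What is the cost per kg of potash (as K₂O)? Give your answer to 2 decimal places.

€7.91 per kg K₂O

K₂O in bag = 50 × 27.5% = 13.75 kg.
Cost per kg K₂O = €108.76 / 13.75 = €7.9098.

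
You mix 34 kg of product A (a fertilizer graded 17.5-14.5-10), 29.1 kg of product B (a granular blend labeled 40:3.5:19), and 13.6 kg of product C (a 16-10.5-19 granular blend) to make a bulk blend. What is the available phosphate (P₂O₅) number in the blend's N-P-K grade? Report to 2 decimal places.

9.62% P₂O₅

Total mass = 34 + 29.1 + 13.6 = 76.7 kg.
P₂O₅ mass = 14.5%×34 + 3.5%×29.1 + 10.5%×13.6 = 7.3765 kg.
% P₂O₅ = 7.3765 / 76.7 = 9.61734%.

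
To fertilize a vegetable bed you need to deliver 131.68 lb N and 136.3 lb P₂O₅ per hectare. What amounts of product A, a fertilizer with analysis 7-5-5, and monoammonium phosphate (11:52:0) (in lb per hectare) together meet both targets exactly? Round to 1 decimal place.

With a, b = lb per hectare of product A and monoammonium phosphate:
N: 0.07·a + 0.11·b = 131.68
P₂O₅: 0.05·a + 0.52·b = 136.3
From row1: a = (131.68 − 0.11·b) / 0.07.
Into row2: 0.05·(131.68 − 0.11·b)/0.07 + 0.52·b = 136.3 → b = 95.6958, a = 1730.76.

1730.8 lb product A, 95.7 lb monoammonium phosphate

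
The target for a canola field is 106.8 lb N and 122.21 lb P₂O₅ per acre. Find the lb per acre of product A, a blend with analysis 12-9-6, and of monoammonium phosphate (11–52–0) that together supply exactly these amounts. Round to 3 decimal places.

801.770 lb product A, 96.251 lb monoammonium phosphate

With a, b = lb per acre of product A and monoammonium phosphate:
N: 0.12·a + 0.11·b = 106.8
P₂O₅: 0.09·a + 0.52·b = 122.21
Eliminate a: (row1) − 0.12/0.09·(row2) → -0.583333·b = -56.1467, so b = 96.2514.
Back-substitute: a = (106.8 − 0.11·96.2514) / 0.12 = 801.7695.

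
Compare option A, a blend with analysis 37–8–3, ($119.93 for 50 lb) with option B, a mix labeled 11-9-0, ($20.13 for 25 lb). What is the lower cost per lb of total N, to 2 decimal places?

$6.48 per lb N (option A)

option A: N per bag = 50 × 37% = 18.5 lb; cost = 119.93 / 18.5 = $6.4827/lb N.
option B: N per bag = 25 × 11% = 2.75 lb; cost = 20.13 / 2.75 = $7.3200/lb N.
option A is cheaper.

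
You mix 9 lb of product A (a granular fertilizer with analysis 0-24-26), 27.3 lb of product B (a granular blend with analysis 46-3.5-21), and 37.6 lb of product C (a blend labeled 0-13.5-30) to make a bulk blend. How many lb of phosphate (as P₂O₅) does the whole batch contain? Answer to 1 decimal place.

8.2 lb P₂O₅

P₂O₅ mass = 24%×9 + 3.5%×27.3 + 13.5%×37.6 = 8.1915 lb.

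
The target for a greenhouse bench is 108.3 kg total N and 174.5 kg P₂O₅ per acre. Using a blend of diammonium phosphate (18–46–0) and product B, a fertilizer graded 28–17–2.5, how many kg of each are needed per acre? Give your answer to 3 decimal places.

310.071 kg diammonium phosphate, 187.454 kg product B

Per-acre balance (a = diammonium phosphate, b = product B):
N: 0.18·a + 0.28·b = 108.3
P₂O₅: 0.46·a + 0.17·b = 174.5
Solving simultaneously: a = 310.0713, b = 187.4542.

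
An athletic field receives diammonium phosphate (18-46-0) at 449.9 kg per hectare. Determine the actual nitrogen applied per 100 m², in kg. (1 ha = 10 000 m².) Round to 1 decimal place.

0.8 kg N per hundred sq m

nitrogen per hectare = 449.9 × 18% = 80.982 kg.
Convert to per 100 m²: 80.982 × 0.01 = 0.80982 kg.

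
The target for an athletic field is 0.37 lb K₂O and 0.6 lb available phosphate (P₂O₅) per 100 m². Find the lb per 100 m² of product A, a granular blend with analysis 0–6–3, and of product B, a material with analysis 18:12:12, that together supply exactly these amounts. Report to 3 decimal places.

With a, b = lb per 100 m² of product A and product B:
K₂O: 0.03·a + 0.12·b = 0.37
P₂O₅: 0.06·a + 0.12·b = 0.6
From row1: a = (0.37 − 0.12·b) / 0.03.
Into row2: 0.06·(0.37 − 0.12·b)/0.03 + 0.12·b = 0.6 → b = 1.16667, a = 7.66667.

7.667 lb product A, 1.167 lb product B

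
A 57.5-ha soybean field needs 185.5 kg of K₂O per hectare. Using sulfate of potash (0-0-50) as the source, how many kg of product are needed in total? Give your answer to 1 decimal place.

Product per hectare = 185.5 / 50% = 371 kg.
Total product = 371 × 57.5 = 21332.5 kg.

21332.5 kg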